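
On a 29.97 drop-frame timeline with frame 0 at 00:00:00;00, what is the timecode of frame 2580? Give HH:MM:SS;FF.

00:01:26;02

Ten DF minutes hold 17982 frames, so frame 2580 lies in block 0 (frames 0–17981) with 2580 frames into that block.
The block's first minute is 1800 frames and the rest 1798 each; 2580 frames reaches minute 1, so 0 × 18 + 1 × 2 = 2 labels have been skipped so far.
Adding those back, label number 2580 + 2 = 2582 at 30 labels/s is 86 s + 2 f = 0 h 1 min 26 s frame 2, i.e. 00:01:26;02.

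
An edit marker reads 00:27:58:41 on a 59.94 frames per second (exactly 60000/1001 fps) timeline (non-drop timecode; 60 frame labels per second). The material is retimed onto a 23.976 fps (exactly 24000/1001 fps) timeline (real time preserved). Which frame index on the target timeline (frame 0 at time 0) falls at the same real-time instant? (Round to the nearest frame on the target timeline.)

frame 40288

Source frame index: (0×3600 + 27×60 + 58) × 60 + 41 = 100721.
Real time: 100721 / (60000/1001) = 100821721/60000 s.
Target frame: (100821721/60000) × (24000/1001) = 201442/5 ≈ 40288.400 → 40288.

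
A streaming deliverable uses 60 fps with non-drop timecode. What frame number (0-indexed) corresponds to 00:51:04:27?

frame 183867

Total seconds to the label: (0 × 3600 + 51 × 60 + 4) = 3064.
Frame index = 3064 × 60 + 27 = 183867.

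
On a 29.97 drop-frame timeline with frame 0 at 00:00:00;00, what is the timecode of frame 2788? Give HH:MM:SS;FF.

Each 10-minute DF block holds 10 × 60 × 30 − 9 × 2 = 17982 frames. 2788 ÷ 17982 → 0 full blocks, remainder 2788.
Within the partial block the first minute is 1800 frames and each further minute 1798, so 1 further minute boundary passed. Total skipped labels = 18 × 0 + 2 × 1 = 2.
Non-drop label index = 2788 + 2 = 2790; at 30 labels/s that is 00:01:33:00, i.e. DF 00:01:33;00.

00:01:33;00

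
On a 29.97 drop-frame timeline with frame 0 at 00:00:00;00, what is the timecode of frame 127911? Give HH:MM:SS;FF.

01:11:07;29

Each 10-minute DF block holds 10 × 60 × 30 − 9 × 2 = 17982 frames. 127911 ÷ 17982 → 7 full blocks, remainder 2037.
Within the partial block the first minute is 1800 frames and each further minute 1798, so 1 further minute boundary passed. Total skipped labels = 18 × 7 + 2 × 1 = 128.
Non-drop label index = 127911 + 128 = 128039; at 30 labels/s that is 01:11:07:29, i.e. DF 01:11:07;29.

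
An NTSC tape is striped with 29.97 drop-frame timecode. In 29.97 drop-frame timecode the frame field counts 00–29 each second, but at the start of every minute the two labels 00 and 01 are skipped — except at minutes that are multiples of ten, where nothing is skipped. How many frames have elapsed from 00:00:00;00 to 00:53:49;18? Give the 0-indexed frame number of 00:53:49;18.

Complete 10-minute blocks: 5, each 17982 frames → 89910.
Remaining 3 whole minutes in the current block: 1800 + 2 × 1798 = 5396 frames.
Within the current minute: 49 × 30 + 18 − 2 = 1486 (labels ;00/;01 skipped at this minute). Total = 89910 + 5396 + 1486 = 96792.

96792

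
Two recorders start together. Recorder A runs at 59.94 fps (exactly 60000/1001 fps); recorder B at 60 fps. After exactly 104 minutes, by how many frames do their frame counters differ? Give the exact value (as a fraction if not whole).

104 min = 6240 s.
A emits 60000/1001 × 6240 = 28800000/77 frames; B emits 60 × 6240 = 374400.
Difference = 28800/77 frames (≈ 374.0260); B is ahead of A.

28800/77 frames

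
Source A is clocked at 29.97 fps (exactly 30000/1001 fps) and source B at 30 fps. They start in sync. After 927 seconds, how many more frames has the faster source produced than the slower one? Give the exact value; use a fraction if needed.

27810/1001 frames

A emits 30000/1001 × 927 = 27810000/1001 frames; B emits 30 × 927 = 27810.
Difference = 27810/1001 frames (≈ 27.7822); B is ahead of A.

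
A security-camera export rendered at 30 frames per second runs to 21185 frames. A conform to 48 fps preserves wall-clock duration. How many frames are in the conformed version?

Target frames = source frames × (target rate / source rate) = 21185 × (48)/(30) = 21185 × 8/5 = 33896.

33896 frames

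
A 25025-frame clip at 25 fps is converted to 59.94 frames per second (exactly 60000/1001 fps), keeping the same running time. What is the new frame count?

60000 frames

Target frames = source frames × (target rate / source rate) = 25025 × (60000/1001)/(25) = 25025 × 2400/1001 = 60000.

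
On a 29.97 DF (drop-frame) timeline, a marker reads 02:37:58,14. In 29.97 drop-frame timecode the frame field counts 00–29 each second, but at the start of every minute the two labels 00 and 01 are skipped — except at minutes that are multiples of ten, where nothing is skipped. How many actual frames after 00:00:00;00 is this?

284070

Complete 10-minute blocks: 15, each 17982 frames → 269730.
Remaining 7 whole minutes in the current block: 1800 + 6 × 1798 = 12588 frames.
Within the current minute: 58 × 30 + 14 − 2 = 1752 (labels ;00/;01 skipped at this minute). Total = 269730 + 12588 + 1752 = 284070.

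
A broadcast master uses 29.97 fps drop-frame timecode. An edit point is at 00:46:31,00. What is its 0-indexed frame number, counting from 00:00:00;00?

83646

Complete 10-minute blocks: 4, each 17982 frames → 71928.
Remaining 6 whole minutes in the current block: 1800 + 5 × 1798 = 10790 frames.
Within the current minute: 31 × 30 + 0 − 2 = 928 (labels ;00/;01 skipped at this minute). Total = 71928 + 10790 + 928 = 83646.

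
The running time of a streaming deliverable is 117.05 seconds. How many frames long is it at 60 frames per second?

Frames = 117.05 × 60 = 7023.

7023 frames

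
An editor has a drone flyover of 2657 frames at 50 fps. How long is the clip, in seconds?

53.14 seconds

Running time = 2657 / (50) = 53.14 s.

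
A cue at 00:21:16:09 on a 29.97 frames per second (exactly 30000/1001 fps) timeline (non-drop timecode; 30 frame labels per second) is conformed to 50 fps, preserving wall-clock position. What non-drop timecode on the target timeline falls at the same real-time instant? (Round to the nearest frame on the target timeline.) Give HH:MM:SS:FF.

00:21:17:29

Source frame index: (0×3600 + 21×60 + 16) × 30 + 9 = 38289.
Real time: 38289 / (30000/1001) = 12775763/10000 s.
Target frame: (12775763/10000) × (50) = 12775763/200 ≈ 63878.815 → 63879.
At 50 labels/s: frame 63879 → 00:21:17:29.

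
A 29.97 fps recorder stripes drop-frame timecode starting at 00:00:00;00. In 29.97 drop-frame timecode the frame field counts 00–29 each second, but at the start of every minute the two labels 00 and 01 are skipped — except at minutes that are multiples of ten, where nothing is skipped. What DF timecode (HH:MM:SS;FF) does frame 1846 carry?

00:01:01;18

Ten DF minutes hold 17982 frames, so frame 1846 lies in block 0 (frames 0–17981) with 1846 frames into that block.
The block's first minute is 1800 frames and the rest 1798 each; 1846 frames reaches minute 1, so 0 × 18 + 1 × 2 = 2 labels have been skipped so far.
Adding those back, label number 1846 + 2 = 1848 at 30 labels/s is 61 s + 18 f = 0 h 1 min 1 s frame 18, i.e. 00:01:01;18.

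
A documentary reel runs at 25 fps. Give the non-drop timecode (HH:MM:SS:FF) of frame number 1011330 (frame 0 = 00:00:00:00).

11:14:13:05

1011330 ÷ 25 = 40453 full seconds, remainder 5 frames.
40453 s = 11 h 14 min 13 s.
Timecode: 11:14:13:05.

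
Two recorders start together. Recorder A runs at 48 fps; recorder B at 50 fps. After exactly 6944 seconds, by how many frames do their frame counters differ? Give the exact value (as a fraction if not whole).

A emits 48 × 6944 = 333312 frames; B emits 50 × 6944 = 347200.
Difference = 13888 frames; B is ahead of A.

13888 frames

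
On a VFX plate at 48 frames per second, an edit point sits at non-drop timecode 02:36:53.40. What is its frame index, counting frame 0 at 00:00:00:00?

Total seconds to the label: (2 × 3600 + 36 × 60 + 53) = 9413.
Frame index = 9413 × 48 + 40 = 451864.

frame 451864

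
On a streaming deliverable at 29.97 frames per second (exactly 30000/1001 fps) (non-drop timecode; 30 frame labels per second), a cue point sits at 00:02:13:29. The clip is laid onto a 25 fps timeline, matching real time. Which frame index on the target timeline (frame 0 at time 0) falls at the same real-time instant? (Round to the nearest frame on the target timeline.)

Source frame index: (0×3600 + 2×60 + 13) × 30 + 29 = 4019.
Real time: 4019 / (30000/1001) = 4023019/30000 s.
Target frame: (4023019/30000) × (25) = 4023019/1200 ≈ 3352.516 → 3353.

frame 3353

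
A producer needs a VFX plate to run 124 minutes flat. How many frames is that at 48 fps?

124 min = 7440 s.
Frames = 7440 × 48 = 357120.

357120 frames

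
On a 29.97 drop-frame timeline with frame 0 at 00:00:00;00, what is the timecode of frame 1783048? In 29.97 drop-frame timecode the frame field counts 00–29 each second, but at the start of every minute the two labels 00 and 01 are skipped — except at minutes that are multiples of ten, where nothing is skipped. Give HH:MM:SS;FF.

Ten DF minutes hold 17982 frames, so frame 1783048 lies in block 99 (frames 1780218–1798199) with 2830 frames into that block.
The block's first minute is 1800 frames and the rest 1798 each; 2830 frames reaches minute 1, so 99 × 18 + 1 × 2 = 1784 labels have been skipped so far.
Adding those back, label number 1783048 + 1784 = 1784832 at 30 labels/s is 59494 s + 12 f = 16 h 31 min 34 s frame 12, i.e. 16:31:34;12.

16:31:34;12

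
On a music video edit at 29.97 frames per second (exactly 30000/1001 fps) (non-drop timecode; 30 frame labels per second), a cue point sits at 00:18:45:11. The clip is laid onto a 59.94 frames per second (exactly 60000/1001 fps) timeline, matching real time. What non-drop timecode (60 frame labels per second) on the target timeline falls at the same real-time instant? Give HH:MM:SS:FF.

00:18:45:22

Source frame index: (0×3600 + 18×60 + 45) × 30 + 11 = 33761.
Real time: 33761 / (30000/1001) = 33794761/30000 s.
Target frame: (33794761/30000) × (60000/1001) = 67522.
At 60 labels/s: frame 67522 → 00:18:45:22.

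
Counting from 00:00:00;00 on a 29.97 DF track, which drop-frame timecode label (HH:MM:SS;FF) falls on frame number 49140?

00:27:19;20

Ten DF minutes hold 17982 frames, so frame 49140 lies in block 2 (frames 35964–53945) with 13176 frames into that block.
The block's first minute is 1800 frames and the rest 1798 each; 13176 frames reaches minute 7, so 2 × 18 + 7 × 2 = 50 labels have been skipped so far.
Adding those back, label number 49140 + 50 = 49190 at 30 labels/s is 1639 s + 20 f = 0 h 27 min 19 s frame 20, i.e. 00:27:19;20.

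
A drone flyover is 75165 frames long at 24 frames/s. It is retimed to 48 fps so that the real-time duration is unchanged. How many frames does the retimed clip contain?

Frames at target rate = 75165 × (48) / (24) = 150330.

150330 frames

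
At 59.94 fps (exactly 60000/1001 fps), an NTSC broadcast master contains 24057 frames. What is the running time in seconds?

Running time = 24057 / (60000/1001) = 401.35095 s.

401.35095 seconds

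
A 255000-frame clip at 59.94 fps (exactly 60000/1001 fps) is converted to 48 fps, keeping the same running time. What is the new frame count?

Target frames = source frames × (target rate / source rate) = 255000 × (48)/(60000/1001) = 255000 × 1001/1250 = 204204.

204204 frames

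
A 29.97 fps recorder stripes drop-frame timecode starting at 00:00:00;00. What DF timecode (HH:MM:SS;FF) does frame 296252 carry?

Ten DF minutes hold 17982 frames, so frame 296252 lies in block 16 (frames 287712–305693) with 8540 frames into that block.
The block's first minute is 1800 frames and the rest 1798 each; 8540 frames reaches minute 4, so 16 × 18 + 4 × 2 = 296 labels have been skipped so far.
Adding those back, label number 296252 + 296 = 296548 at 30 labels/s is 9884 s + 28 f = 2 h 44 min 44 s frame 28, i.e. 02:44:44;28.

02:44:44;28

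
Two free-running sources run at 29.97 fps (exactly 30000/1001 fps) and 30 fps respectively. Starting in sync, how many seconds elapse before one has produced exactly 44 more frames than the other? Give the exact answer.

22022/15 seconds

The gap grows by |30 − 30000/1001| = 30/1001 frames per second.
Time for a 44-frame gap: 44 ÷ (30/1001) = 22022/15 s.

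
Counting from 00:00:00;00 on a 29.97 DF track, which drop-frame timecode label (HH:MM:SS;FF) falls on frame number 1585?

00:00:52;25

Each 10-minute DF block holds 10 × 60 × 30 − 9 × 2 = 17982 frames. 1585 ÷ 17982 → 0 full blocks, remainder 1585.
Within the partial block the first minute is 1800 frames and each further minute 1798, so 0 further minute boundaries passed. Total skipped labels = 18 × 0 + 2 × 0 = 0.
Non-drop label index = 1585 + 0 = 1585; at 30 labels/s that is 00:00:52:25, i.e. DF 00:00:52;25.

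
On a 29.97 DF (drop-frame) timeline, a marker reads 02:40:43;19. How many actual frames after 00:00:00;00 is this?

289021

As if non-drop at 30 labels/s: (2 × 3600 + 40 × 60 + 43) × 30 + 19 = 289309.
Minute boundaries passed: 160; those not divisible by 10: 160 − 16 = 144; dropped labels = 2 × 144 = 288.
Actual frame index = 289309 − 288 = 289021.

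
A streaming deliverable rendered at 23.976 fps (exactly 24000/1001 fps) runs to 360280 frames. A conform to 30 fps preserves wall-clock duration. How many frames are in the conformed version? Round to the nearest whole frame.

Frames at target rate = 360280 × (30) / (24000/1001) = 9016007/20 ≈ 450800.350.
Nearest whole frame: 450800.

450800 frames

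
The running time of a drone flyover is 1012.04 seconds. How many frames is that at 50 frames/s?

Frames = 1012.04 × 50 = 50602.

50602 frames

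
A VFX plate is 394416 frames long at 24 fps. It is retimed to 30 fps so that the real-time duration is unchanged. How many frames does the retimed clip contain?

493020 frames

Target frames = source frames × (target rate / source rate) = 394416 × (30)/(24) = 394416 × 5/4 = 493020.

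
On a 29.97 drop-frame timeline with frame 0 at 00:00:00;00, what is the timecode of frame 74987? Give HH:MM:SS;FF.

00:41:42;01

Each 10-minute DF block holds 10 × 60 × 30 − 9 × 2 = 17982 frames. 74987 ÷ 17982 → 4 full blocks, remainder 3059.
Within the partial block the first minute is 1800 frames and each further minute 1798, so 1 further minute boundary passed. Total skipped labels = 18 × 4 + 2 × 1 = 74.
Non-drop label index = 74987 + 74 = 75061; at 30 labels/s that is 00:41:42:01, i.e. DF 00:41:42;01.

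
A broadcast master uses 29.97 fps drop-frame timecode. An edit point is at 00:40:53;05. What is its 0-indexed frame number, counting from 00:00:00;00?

73523

As if non-drop at 30 labels/s: (0 × 3600 + 40 × 60 + 53) × 30 + 5 = 73595.
Minute boundaries passed: 40; those not divisible by 10: 40 − 4 = 36; dropped labels = 2 × 36 = 72.
Actual frame index = 73595 − 72 = 73523.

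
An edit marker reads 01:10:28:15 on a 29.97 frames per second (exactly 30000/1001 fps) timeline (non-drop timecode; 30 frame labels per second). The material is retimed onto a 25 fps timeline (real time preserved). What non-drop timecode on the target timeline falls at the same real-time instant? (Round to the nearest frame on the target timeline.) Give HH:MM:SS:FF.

Source frame index: (1×3600 + 10×60 + 28) × 30 + 15 = 126855.
Real time: 126855 / (30000/1001) = 8465457/2000 s.
Target frame: (8465457/2000) × (25) = 8465457/80 ≈ 105818.212 → 105818.
At 25 labels/s: frame 105818 → 01:10:32:18.

01:10:32:18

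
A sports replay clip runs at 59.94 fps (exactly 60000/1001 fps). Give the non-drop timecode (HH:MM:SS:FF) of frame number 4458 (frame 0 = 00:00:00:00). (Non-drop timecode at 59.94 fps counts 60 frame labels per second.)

4458 ÷ 60 = 74 full seconds, remainder 18 frames.
74 s = 0 h 1 min 14 s.
Timecode: 00:01:14:18.

00:01:14:18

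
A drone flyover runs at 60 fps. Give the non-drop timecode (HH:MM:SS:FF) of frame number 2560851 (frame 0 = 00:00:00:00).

2560851 ÷ 60 = 42680 full seconds, remainder 51 frames.
42680 s = 11 h 51 min 20 s.
Timecode: 11:51:20:51.

11:51:20:51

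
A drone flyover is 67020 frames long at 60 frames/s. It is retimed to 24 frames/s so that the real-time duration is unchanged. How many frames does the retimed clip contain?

Target frames = source frames × (target rate / source rate) = 67020 × (24)/(60) = 67020 × 2/5 = 26808.

26808 frames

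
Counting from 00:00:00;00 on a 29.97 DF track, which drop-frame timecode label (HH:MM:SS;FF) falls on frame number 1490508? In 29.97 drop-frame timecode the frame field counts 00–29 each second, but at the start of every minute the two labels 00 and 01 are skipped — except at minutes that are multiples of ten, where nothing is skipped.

13:48:53;10

Each 10-minute DF block holds 10 × 60 × 30 − 9 × 2 = 17982 frames. 1490508 ÷ 17982 → 82 full blocks, remainder 15984.
Within the partial block the first minute is 1800 frames and each further minute 1798, so 8 further minute boundaries passed. Total skipped labels = 18 × 82 + 2 × 8 = 1492.
Non-drop label index = 1490508 + 1492 = 1492000; at 30 labels/s that is 13:48:53:10, i.e. DF 13:48:53;10.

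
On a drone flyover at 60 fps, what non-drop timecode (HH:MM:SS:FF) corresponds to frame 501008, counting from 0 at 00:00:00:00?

02:19:10:08

501008 ÷ 60 = 8350 full seconds, remainder 8 frames.
8350 s = 2 h 19 min 10 s.
Timecode: 02:19:10:08.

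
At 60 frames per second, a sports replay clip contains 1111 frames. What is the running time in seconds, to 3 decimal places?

18.517 seconds

Running time = 1111 × 1/60 = 1111/60 s ≈ 18.517 s.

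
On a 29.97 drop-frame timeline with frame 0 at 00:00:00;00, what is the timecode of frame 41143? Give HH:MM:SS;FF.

00:22:52;23

Ten DF minutes hold 17982 frames, so frame 41143 lies in block 2 (frames 35964–53945) with 5179 frames into that block.
The block's first minute is 1800 frames and the rest 1798 each; 5179 frames reaches minute 2, so 2 × 18 + 2 × 2 = 40 labels have been skipped so far.
Adding those back, label number 41143 + 40 = 41183 at 30 labels/s is 1372 s + 23 f = 0 h 22 min 52 s frame 23, i.e. 00:22:52;23.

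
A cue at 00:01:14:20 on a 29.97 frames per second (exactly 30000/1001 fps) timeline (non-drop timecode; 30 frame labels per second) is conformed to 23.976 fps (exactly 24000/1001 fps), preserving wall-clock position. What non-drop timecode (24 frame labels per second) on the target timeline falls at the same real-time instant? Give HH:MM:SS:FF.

00:01:14:16

Source frame index: (0×3600 + 1×60 + 14) × 30 + 20 = 2240.
Real time: 2240 / (30000/1001) = 28028/375 s.
Target frame: (28028/375) × (24000/1001) = 1792.
At 24 labels/s: frame 1792 → 00:01:14:16.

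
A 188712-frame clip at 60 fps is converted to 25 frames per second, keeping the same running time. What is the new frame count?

78630 frames

Target frames = source frames × (target rate / source rate) = 188712 × (25)/(60) = 188712 × 5/12 = 78630.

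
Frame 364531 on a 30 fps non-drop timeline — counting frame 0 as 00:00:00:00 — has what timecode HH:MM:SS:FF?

03:22:31:01

364531 ÷ 30 = 12151 full seconds, remainder 1 frame.
12151 s = 3 h 22 min 31 s.
Timecode: 03:22:31:01.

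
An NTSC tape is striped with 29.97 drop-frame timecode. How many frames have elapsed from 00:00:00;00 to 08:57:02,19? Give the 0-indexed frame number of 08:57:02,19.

As if non-drop at 30 labels/s: (8 × 3600 + 57 × 60 + 2) × 30 + 19 = 966679.
Minute boundaries passed: 537; those not divisible by 10: 537 − 53 = 484; dropped labels = 2 × 484 = 968.
Actual frame index = 966679 − 968 = 965711.

965711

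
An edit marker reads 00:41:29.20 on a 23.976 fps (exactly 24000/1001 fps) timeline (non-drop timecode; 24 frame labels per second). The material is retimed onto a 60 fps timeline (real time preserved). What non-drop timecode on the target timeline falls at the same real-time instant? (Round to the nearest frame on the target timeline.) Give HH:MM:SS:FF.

Source frame index: (0×3600 + 41×60 + 29) × 24 + 20 = 59756.
Real time: 59756 / (24000/1001) = 14953939/6000 s.
Target frame: (14953939/6000) × (60) = 14953939/100 ≈ 149539.390 → 149539.
At 60 labels/s: frame 149539 → 00:41:32:19.

00:41:32:19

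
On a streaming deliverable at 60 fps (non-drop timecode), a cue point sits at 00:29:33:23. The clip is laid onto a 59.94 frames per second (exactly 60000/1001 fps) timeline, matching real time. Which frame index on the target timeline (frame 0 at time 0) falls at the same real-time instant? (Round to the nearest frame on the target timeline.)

Source frame index: (0×3600 + 29×60 + 33) × 60 + 23 = 106403.
Real time: 106403 / (60) = 106403/60 s.
Target frame: (106403/60) × (60000/1001) = 9673000/91 ≈ 106296.703 → 106297.

frame 106297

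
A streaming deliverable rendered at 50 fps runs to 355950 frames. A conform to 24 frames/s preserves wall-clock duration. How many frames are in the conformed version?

Target frames = source frames × (target rate / source rate) = 355950 × (24)/(50) = 355950 × 12/25 = 170856.

170856 frames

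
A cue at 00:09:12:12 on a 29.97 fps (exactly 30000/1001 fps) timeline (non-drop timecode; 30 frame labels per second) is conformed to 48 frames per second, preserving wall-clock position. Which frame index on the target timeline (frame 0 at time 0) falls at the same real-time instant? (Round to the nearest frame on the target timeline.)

frame 26542

Source frame index: (0×3600 + 9×60 + 12) × 30 + 12 = 16572.
Real time: 16572 / (30000/1001) = 1382381/2500 s.
Target frame: (1382381/2500) × (48) = 16588572/625 ≈ 26541.715 → 26542.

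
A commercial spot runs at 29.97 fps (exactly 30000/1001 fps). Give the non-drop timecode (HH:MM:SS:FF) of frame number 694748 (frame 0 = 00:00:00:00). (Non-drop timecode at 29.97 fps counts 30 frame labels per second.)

694748 ÷ 30 = 23158 full seconds, remainder 8 frames.
23158 s = 6 h 25 min 58 s.
Timecode: 06:25:58:08.

06:25:58:08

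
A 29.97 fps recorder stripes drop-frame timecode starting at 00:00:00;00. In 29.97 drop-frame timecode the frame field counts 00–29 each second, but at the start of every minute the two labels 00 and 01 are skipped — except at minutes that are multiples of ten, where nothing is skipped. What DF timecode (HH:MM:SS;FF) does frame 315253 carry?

Ten DF minutes hold 17982 frames, so frame 315253 lies in block 17 (frames 305694–323675) with 9559 frames into that block.
The block's first minute is 1800 frames and the rest 1798 each; 9559 frames reaches minute 5, so 17 × 18 + 5 × 2 = 316 labels have been skipped so far.
Adding those back, label number 315253 + 316 = 315569 at 30 labels/s is 10518 s + 29 f = 2 h 55 min 18 s frame 29, i.e. 02:55:18;29.

02:55:18;29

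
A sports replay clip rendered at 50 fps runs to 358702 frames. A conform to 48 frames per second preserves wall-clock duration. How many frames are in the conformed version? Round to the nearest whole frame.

Frames at target rate = 358702 × (48) / (50) = 8608848/25 ≈ 344353.920.
Nearest whole frame: 344354.

344354 frames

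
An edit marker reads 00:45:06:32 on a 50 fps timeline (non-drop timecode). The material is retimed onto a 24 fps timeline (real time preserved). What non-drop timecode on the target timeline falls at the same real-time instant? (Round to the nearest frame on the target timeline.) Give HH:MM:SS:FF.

00:45:06:15

Source frame index: (0×3600 + 45×60 + 6) × 50 + 32 = 135332.
Real time: 135332 / (50) = 67666/25 s.
Target frame: (67666/25) × (24) = 1623984/25 ≈ 64959.360 → 64959.
At 24 labels/s: frame 64959 → 00:45:06:15.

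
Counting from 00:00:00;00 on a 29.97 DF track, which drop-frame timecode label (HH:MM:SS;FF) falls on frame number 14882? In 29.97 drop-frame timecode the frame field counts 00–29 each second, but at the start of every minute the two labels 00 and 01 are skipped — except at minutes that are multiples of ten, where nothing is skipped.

Each 10-minute DF block holds 10 × 60 × 30 − 9 × 2 = 17982 frames. 14882 ÷ 17982 → 0 full blocks, remainder 14882.
Within the partial block the first minute is 1800 frames and each further minute 1798, so 8 further minute boundaries passed. Total skipped labels = 18 × 0 + 2 × 8 = 16.
Non-drop label index = 14882 + 16 = 14898; at 30 labels/s that is 00:08:16:18, i.e. DF 00:08:16;18.

00:08:16;18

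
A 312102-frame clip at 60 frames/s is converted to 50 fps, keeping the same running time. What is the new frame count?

Target frames = source frames × (target rate / source rate) = 312102 × (50)/(60) = 312102 × 5/6 = 260085.

260085 frames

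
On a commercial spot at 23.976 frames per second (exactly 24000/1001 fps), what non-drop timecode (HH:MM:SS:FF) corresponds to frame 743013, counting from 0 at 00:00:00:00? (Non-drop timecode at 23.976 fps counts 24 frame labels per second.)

08:35:58:21

743013 ÷ 24 = 30958 full seconds, remainder 21 frames.
30958 s = 8 h 35 min 58 s.
Timecode: 08:35:58:21.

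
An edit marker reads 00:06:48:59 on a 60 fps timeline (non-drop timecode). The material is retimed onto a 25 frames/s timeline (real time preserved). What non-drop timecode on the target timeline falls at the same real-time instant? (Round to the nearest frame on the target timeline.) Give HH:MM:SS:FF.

Source frame index: (0×3600 + 6×60 + 48) × 60 + 59 = 24539.
Real time: 24539 / (60) = 24539/60 s.
Target frame: (24539/60) × (25) = 122695/12 ≈ 10224.583 → 10225.
At 25 labels/s: frame 10225 → 00:06:49:00.

00:06:49:00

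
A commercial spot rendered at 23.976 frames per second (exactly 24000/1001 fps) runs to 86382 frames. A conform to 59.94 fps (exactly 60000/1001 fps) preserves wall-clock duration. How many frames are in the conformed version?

Target frames = source frames × (target rate / source rate) = 86382 × (60000/1001)/(24000/1001) = 86382 × 5/2 = 215955.

215955 frames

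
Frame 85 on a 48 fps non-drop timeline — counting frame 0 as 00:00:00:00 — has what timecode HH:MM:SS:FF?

85 ÷ 48 = 1 full seconds, remainder 37 frames.
1 s = 0 h 0 min 1 s.
Timecode: 00:00:01:37.

00:00:01:37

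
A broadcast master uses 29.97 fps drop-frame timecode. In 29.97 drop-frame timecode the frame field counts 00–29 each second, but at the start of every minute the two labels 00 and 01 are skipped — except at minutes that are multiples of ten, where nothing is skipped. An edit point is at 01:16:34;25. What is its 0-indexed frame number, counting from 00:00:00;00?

As if non-drop at 30 labels/s: (1 × 3600 + 16 × 60 + 34) × 30 + 25 = 137845.
Minute boundaries passed: 76; those not divisible by 10: 76 − 7 = 69; dropped labels = 2 × 69 = 138.
Actual frame index = 137845 − 138 = 137707.

137707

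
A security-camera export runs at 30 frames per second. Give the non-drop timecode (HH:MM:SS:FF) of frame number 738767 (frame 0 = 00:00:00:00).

738767 ÷ 30 = 24625 full seconds, remainder 17 frames.
24625 s = 6 h 50 min 25 s.
Timecode: 06:50:25:17.

06:50:25:17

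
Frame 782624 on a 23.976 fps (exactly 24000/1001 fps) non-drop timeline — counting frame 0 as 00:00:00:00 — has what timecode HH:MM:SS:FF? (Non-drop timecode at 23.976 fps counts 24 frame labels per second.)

782624 ÷ 24 = 32609 full seconds, remainder 8 frames.
32609 s = 9 h 3 min 29 s.
Timecode: 09:03:29:08.

09:03:29:08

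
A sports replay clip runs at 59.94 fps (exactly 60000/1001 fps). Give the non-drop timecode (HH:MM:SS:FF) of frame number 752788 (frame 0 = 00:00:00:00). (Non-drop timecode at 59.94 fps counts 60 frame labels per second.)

03:29:06:28

752788 ÷ 60 = 12546 full seconds, remainder 28 frames.
12546 s = 3 h 29 min 6 s.
Timecode: 03:29:06:28.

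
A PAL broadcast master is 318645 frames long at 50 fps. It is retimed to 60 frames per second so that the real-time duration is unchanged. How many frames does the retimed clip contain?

382374 frames

Target frames = source frames × (target rate / source rate) = 318645 × (60)/(50) = 318645 × 6/5 = 382374.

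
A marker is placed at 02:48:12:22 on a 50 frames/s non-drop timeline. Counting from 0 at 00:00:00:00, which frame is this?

504622

Total seconds to the label: (2 × 3600 + 48 × 60 + 12) = 10092.
Frame index = 10092 × 50 + 22 = 504622.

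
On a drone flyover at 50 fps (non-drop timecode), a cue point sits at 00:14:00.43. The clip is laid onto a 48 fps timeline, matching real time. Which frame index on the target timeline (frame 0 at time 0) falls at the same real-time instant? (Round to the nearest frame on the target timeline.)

Source frame index: (0×3600 + 14×60 + 0) × 50 + 43 = 42043.
Real time: 42043 / (50) = 42043/50 s.
Target frame: (42043/50) × (48) = 1009032/25 ≈ 40361.280 → 40361.

frame 40361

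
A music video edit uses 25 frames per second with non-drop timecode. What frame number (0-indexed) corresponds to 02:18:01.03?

Total seconds to the label: (2 × 3600 + 18 × 60 + 1) = 8281.
Frame index = 8281 × 25 + 3 = 207028.

frame 207028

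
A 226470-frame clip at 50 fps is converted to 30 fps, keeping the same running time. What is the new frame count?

Target frames = source frames × (target rate / source rate) = 226470 × (30)/(50) = 226470 × 3/5 = 135882.

135882 frames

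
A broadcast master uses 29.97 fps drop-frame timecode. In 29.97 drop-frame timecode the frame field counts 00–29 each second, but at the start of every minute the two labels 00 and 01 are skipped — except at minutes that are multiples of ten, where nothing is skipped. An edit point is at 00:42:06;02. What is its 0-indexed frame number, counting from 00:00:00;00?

As if non-drop at 30 labels/s: (0 × 3600 + 42 × 60 + 6) × 30 + 2 = 75782.
Minute boundaries passed: 42; those not divisible by 10: 42 − 4 = 38; dropped labels = 2 × 38 = 76.
Actual frame index = 75782 − 76 = 75706.

75706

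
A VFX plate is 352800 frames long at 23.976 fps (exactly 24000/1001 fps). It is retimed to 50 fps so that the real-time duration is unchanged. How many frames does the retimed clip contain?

735735 frames

Target frames = source frames × (target rate / source rate) = 352800 × (50)/(24000/1001) = 352800 × 1001/480 = 735735.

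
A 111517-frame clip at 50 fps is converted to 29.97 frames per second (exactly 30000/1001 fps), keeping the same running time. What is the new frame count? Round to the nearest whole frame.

Frames at target rate = 111517 × (30000/1001) / (50) = 9558600/143 ≈ 66843.357.
Nearest whole frame: 66843.

66843 frames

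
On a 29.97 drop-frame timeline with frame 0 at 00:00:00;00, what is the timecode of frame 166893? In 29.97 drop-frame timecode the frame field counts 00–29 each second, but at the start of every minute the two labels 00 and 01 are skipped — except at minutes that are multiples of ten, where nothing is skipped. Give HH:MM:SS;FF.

Each 10-minute DF block holds 10 × 60 × 30 − 9 × 2 = 17982 frames. 166893 ÷ 17982 → 9 full blocks, remainder 5055.
Within the partial block the first minute is 1800 frames and each further minute 1798, so 2 further minute boundaries passed. Total skipped labels = 18 × 9 + 2 × 2 = 166.
Non-drop label index = 166893 + 166 = 167059; at 30 labels/s that is 01:32:48:19, i.e. DF 01:32:48;19.

01:32:48;19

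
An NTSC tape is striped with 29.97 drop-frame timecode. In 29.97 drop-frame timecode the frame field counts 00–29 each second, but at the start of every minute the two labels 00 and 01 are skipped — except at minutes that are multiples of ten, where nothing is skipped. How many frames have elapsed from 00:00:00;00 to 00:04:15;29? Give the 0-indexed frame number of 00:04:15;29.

As if non-drop at 30 labels/s: (0 × 3600 + 4 × 60 + 15) × 30 + 29 = 7679.
Minute boundaries passed: 4; those not divisible by 10: 4 − 0 = 4; dropped labels = 2 × 4 = 8.
Actual frame index = 7679 − 8 = 7671.

7671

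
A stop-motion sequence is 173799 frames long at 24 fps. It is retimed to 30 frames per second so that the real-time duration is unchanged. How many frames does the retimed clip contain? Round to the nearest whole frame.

Frames at target rate = 173799 × (30) / (24) = 868995/4 ≈ 217248.750.
Nearest whole frame: 217249.

217249 frames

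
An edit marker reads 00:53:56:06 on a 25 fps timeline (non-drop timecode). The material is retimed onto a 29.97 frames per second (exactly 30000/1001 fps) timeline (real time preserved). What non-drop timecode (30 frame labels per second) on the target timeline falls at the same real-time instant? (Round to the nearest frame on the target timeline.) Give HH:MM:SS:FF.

00:53:53:00

Source frame index: (0×3600 + 53×60 + 56) × 25 + 6 = 80906.
Real time: 80906 / (25) = 80906/25 s.
Target frame: (80906/25) × (30000/1001) = 13869600/143 ≈ 96990.210 → 96990.
At 30 labels/s: frame 96990 → 00:53:53:00.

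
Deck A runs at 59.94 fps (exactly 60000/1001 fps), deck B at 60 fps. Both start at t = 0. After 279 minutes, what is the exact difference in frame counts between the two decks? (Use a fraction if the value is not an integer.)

1004400/1001 frames

279 min = 16740 s.
A emits 60000/1001 × 16740 = 1004400000/1001 frames; B emits 60 × 16740 = 1004400.
Difference = 1004400/1001 frames (≈ 1003.3966); B is ahead of A.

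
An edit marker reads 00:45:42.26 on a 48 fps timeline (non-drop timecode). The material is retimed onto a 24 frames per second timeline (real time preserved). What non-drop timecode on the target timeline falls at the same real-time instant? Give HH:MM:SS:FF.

00:45:42:13

Source frame index: (0×3600 + 45×60 + 42) × 48 + 26 = 131642.
Real time: 131642 / (48) = 65821/24 s.
Target frame: (65821/24) × (24) = 65821.
At 24 labels/s: frame 65821 → 00:45:42:13.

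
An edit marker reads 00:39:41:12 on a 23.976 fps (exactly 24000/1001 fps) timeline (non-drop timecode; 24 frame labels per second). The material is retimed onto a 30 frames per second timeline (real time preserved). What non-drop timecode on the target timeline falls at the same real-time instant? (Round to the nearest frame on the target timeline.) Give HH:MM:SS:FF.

00:39:43:26

Source frame index: (0×3600 + 39×60 + 41) × 24 + 12 = 57156.
Real time: 57156 / (24000/1001) = 4767763/2000 s.
Target frame: (4767763/2000) × (30) = 14303289/200 ≈ 71516.445 → 71516.
At 30 labels/s: frame 71516 → 00:39:43:26.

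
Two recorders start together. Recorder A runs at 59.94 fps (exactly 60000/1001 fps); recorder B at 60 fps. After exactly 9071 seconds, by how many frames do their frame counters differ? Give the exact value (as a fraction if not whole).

544260/1001 frames

A emits 60000/1001 × 9071 = 544260000/1001 frames; B emits 60 × 9071 = 544260.
Difference = 544260/1001 frames (≈ 543.7163); B is ahead of A.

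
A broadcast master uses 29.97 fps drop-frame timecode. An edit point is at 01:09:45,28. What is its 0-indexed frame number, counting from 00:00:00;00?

125452

Complete 10-minute blocks: 6, each 17982 frames → 107892.
Remaining 9 whole minutes in the current block: 1800 + 8 × 1798 = 16184 frames.
Within the current minute: 45 × 30 + 28 − 2 = 1376 (labels ;00/;01 skipped at this minute). Total = 107892 + 16184 + 1376 = 125452.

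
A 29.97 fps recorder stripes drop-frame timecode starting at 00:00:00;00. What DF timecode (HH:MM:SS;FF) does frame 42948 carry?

00:23:53;00

Ten DF minutes hold 17982 frames, so frame 42948 lies in block 2 (frames 35964–53945) with 6984 frames into that block.
The block's first minute is 1800 frames and the rest 1798 each; 6984 frames reaches minute 3, so 2 × 18 + 3 × 2 = 42 labels have been skipped so far.
Adding those back, label number 42948 + 42 = 42990 at 30 labels/s is 1433 s + 0 f = 0 h 23 min 53 s frame 0, i.e. 00:23:53;00.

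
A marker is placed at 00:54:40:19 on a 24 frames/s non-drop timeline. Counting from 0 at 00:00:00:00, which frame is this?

Total seconds to the label: (0 × 3600 + 54 × 60 + 40) = 3280.
Frame index = 3280 × 24 + 19 = 78739.

78739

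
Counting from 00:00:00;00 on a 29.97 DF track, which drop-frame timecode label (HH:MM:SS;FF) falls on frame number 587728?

Ten DF minutes hold 17982 frames, so frame 587728 lies in block 32 (frames 575424–593405) with 12304 frames into that block.
The block's first minute is 1800 frames and the rest 1798 each; 12304 frames reaches minute 6, so 32 × 18 + 6 × 2 = 588 labels have been skipped so far.
Adding those back, label number 587728 + 588 = 588316 at 30 labels/s is 19610 s + 16 f = 5 h 26 min 50 s frame 16, i.e. 05:26:50;16.

05:26:50;16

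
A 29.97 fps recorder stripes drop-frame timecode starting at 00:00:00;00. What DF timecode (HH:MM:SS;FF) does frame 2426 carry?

Each 10-minute DF block holds 10 × 60 × 30 − 9 × 2 = 17982 frames. 2426 ÷ 17982 → 0 full blocks, remainder 2426.
Within the partial block the first minute is 1800 frames and each further minute 1798, so 1 further minute boundary passed. Total skipped labels = 18 × 0 + 2 × 1 = 2.
Non-drop label index = 2426 + 2 = 2428; at 30 labels/s that is 00:01:20:28, i.e. DF 00:01:20;28.

00:01:20;28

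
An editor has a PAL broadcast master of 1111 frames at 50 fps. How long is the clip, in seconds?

22.22 seconds

Running time = 1111 / (50) = 22.22 s.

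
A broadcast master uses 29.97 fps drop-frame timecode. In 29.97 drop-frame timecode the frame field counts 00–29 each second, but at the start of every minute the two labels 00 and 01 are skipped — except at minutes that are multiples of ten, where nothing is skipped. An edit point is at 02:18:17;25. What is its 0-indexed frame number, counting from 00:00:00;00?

As if non-drop at 30 labels/s: (2 × 3600 + 18 × 60 + 17) × 30 + 25 = 248935.
Minute boundaries passed: 138; those not divisible by 10: 138 − 13 = 125; dropped labels = 2 × 125 = 250.
Actual frame index = 248935 − 250 = 248685.

248685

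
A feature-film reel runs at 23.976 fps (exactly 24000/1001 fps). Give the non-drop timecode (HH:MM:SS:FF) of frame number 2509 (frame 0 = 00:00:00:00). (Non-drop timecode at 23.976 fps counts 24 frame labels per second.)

00:01:44:13

2509 ÷ 24 = 104 full seconds, remainder 13 frames.
104 s = 0 h 1 min 44 s.
Timecode: 00:01:44:13.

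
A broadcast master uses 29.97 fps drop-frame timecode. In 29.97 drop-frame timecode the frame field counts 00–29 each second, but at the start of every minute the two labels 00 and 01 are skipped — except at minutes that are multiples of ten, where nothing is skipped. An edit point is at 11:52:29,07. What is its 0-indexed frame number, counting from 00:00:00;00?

As if non-drop at 30 labels/s: (11 × 3600 + 52 × 60 + 29) × 30 + 7 = 1282477.
Minute boundaries passed: 712; those not divisible by 10: 712 − 71 = 641; dropped labels = 2 × 641 = 1282.
Actual frame index = 1282477 − 1282 = 1281195.

1281195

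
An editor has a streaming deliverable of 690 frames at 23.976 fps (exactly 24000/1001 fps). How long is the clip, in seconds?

28.77875 seconds

Running time = 690 / (24000/1001) = 28.77875 s.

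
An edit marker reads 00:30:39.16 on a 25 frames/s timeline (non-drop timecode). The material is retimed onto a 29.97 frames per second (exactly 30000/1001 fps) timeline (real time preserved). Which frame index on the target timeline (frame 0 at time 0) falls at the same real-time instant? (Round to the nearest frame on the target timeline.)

frame 55134

Source frame index: (0×3600 + 30×60 + 39) × 25 + 16 = 45991.
Real time: 45991 / (25) = 45991/25 s.
Target frame: (45991/25) × (30000/1001) = 5017200/91 ≈ 55134.066 → 55134.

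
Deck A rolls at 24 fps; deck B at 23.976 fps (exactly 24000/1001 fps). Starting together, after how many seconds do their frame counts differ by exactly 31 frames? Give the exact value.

31031/24 seconds

The gap grows by |24000/1001 − 24| = 24/1001 frames per second.
Time for a 31-frame gap: 31 ÷ (24/1001) = 31031/24 s.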